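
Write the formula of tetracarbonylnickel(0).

Ligands: 4 carbonyl (CO, neutral). Ligand charge sum = 0.
With Ni in oxidation state 0, the complex ion is [Ni...].

[Ni(CO)4]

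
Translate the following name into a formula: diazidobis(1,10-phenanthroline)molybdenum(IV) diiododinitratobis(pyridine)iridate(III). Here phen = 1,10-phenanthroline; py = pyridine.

[Mo(N3)2(phen)2][IrI2(NO3)2(py)2]2

Cation [Mo…]: ligand charges -2, Mo(IV) ⇒ ion charge 2+.
Anion [Ir…]: ligand charges -4, Ir(III) ⇒ ion charge 1−.
One 2+ cation requires 2 of the 1− anion.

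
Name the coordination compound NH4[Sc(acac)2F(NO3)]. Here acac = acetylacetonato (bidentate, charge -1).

The 1 ammonium counter-ion carries a total charge of +1, so each complex ion is 1−.
Ligand charges: 2×acetylacetonato (-1 each), 1×nitrato (-1 each), 1×fluoro (-1 each); total -4. So Sc + (-4) = 1−, giving Sc = +3.
Ligands are named alphabetically: acetylacetonato before fluoro before nitrato.
The complex ion is anionic, so scandium takes the -ate form scandate(III).

ammonium bis(acetylacetonato)fluoronitratoscandate(III)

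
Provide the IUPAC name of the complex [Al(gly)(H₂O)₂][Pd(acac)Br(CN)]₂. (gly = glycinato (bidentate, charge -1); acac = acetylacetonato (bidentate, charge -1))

Both ions are complex: the cation is named first with the plain metal name, the anion second with the -ate form; each ion's ligands are alphabetised independently.
Aluminium is always +3 in its complexes; the cation's ligand charges sum to -1, so the complex cation is 2+.
With 2 anions per cation, each anion must be 2/2 = 1−.
Anion: ligand charges sum to -3; for the ion to be 1−, Pd = +2.

diaqua(glycinato)aluminium(III) (acetylacetonato)bromocyanopalladate(II)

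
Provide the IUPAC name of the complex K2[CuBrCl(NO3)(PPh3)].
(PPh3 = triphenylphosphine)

potassium bromochloronitrato(triphenylphosphine)cuprate(I)

The 2 potassium counter-ions carry a total charge of +2, so each complex ion is 2−.
Ligand charges: 1×bromo (-1 each), 1×triphenylphosphine (neutral), 1×nitrato (-1 each), 1×chloro (-1 each); total -3. So Cu + (-3) = 2−, giving Cu = +1.
The complex ion is anionic, so copper takes the -ate form cuprate(I).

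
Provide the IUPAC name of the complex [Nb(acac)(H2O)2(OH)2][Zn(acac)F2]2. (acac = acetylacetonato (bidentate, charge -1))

(acetylacetonato)diaquadihydroxoniobium(V) (acetylacetonato)difluorozincate(II)

Both ions are complex: the cation is named first with the plain metal name, the anion second with the -ate form; each ion's ligands are alphabetised independently.
Zinc is always +2 in its complexes; the anion's ligand charges sum to -3, so the complex anion is 1−.
With 2 anions per cation, the cation must be 2×1 = 2+.
Cation: ligand charges sum to -3; for the ion to be 2+, Nb = +5.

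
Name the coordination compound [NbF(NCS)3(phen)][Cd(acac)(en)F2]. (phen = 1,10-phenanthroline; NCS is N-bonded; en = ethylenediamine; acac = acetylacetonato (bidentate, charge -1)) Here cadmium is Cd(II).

Both ions are complex: the cation is named first with the plain metal name, the anion second with the -ate form; each ion's ligands are alphabetised independently.
Cd is given as +2; the anion's ligand charges sum to -3, so the complex anion is 1−.
A 1:1 salt means the cation carries the equal and opposite charge, 1+.
Cation: ligand charges sum to -4; for the ion to be 1+, Nb = +5.

fluorotriisothiocyanato(1,10-phenanthroline)niobium(V) (acetylacetonato)(ethylenediamine)difluorocadmate(II)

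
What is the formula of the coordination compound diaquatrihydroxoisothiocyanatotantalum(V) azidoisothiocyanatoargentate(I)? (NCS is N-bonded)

Cation [Ta…]: ligand charges -4, Ta(V) ⇒ ion charge 1+.
Anion [Ag…]: ligand charges -2, Ag(I) ⇒ ion charge 1−.
One 1+ cation balances one 1− anion.

[Ta(H2O)2(NCS)(OH)3][Ag(N3)(NCS)]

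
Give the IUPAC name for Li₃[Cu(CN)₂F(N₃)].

lithium azidodicyanofluorocuprate(I)

The 3 lithium counter-ions carry a total charge of +3, so each complex ion is 3−.
Ligand charges: 1×azido (-1 each), 2×cyano (-1 each), 1×fluoro (-1 each); total -4. So Cu + (-4) = 3−, giving Cu = +1.
The complex ion is anionic, so copper takes the -ate form cuprate(I).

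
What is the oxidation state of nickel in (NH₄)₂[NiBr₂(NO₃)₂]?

2 ammonium outside the brackets (+1 each) → the complex ion is 2−.
Ligand charges: 2×Br = -2; 2×NO3 = -2; sum -4.
Ni + (-4) = 2− ⇒ Ni is +2.

+2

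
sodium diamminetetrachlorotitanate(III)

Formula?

Na[TiCl4(NH3)2]

Ligands: 2 ammine (NH3, neutral), 4 chloro (Cl, -1). Ligand charge sum = -4.
With Ti in oxidation state +3, the complex ion is [Ti...]^1−.
Charge balance with sodium (+1) requires 1 complex ion per 1 sodium.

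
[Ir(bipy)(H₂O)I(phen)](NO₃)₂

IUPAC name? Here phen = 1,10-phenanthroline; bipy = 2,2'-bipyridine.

aqua(2,2'-bipyridine)iodo(1,10-phenanthroline)iridium(III) nitrate

The 2 nitrate counter-ions carry a total charge of -2, so each complex ion is 2+.
Ligand charges: 1×1,10-phenanthroline (neutral), 1×aqua (neutral), 1×iodo (-1 each), 1×2,2'-bipyridine (neutral); total -1. So Ir + (-1) = 2+, giving Ir = +3.
Ligands are named alphabetically: aqua before bipyridine before iodo before phenanthroline.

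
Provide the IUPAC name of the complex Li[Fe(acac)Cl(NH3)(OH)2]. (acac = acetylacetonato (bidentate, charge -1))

The 1 lithium counter-ion carries a total charge of +1, so each complex ion is 1−.
Ligand charges: 1×ammine (neutral), 1×chloro (-1 each), 1×acetylacetonato (-1 each), 2×hydroxo (-1 each); total -4. So Fe + (-4) = 1−, giving Fe = +3.
Ligands are named alphabetically: acetylacetonato before ammine before chloro before hydroxo.
The complex ion is anionic, so iron takes the -ate form ferrate(III).

lithium (acetylacetonato)amminechlorodihydroxoferrate(III)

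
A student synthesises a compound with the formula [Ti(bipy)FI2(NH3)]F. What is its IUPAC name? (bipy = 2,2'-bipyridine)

The 1 fluoride counter-ion carries a total charge of -1, so each complex ion is 1+.
Ligand charges: 1×2,2'-bipyridine (neutral), 2×iodo (-1 each), 1×fluoro (-1 each), 1×ammine (neutral); total -3. So Ti + (-3) = 1+, giving Ti = +4.
Ligands are named alphabetically: ammine before bipyridine before fluoro before iodo.

ammine(2,2'-bipyridine)fluorodiiodotitanium(IV) fluoride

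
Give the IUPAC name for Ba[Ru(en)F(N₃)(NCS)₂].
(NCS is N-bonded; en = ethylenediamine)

barium azido(ethylenediamine)fluorodiisothiocyanatoruthenate(II)

The 1 barium counter-ion carries a total charge of +2, so each complex ion is 2−.
Ligand charges: 2×isothiocyanato (-1 each), 1×azido (-1 each), 1×ethylenediamine (neutral), 1×fluoro (-1 each); total -4. So Ru + (-4) = 2−, giving Ru = +2.
Ligands are named alphabetically: azido before ethylenediamine before fluoro before isothiocyanato.
The complex ion is anionic, so ruthenium takes the -ate form ruthenate(II).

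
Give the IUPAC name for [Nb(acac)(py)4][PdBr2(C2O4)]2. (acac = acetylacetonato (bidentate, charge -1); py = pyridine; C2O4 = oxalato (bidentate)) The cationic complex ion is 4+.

Both ions are complex: the cation is named first with the plain metal name, the anion second with the -ate form; each ion's ligands are alphabetised independently.
The complex cation is given as 4+; its ligand charges sum to -1, so Nb = +5.
With 2 anions per cation, each anion must be 4/2 = 2−.
Anion: ligand charges sum to -4; for the ion to be 2−, Pd = +2.

(acetylacetonato)tetrakis(pyridine)niobium(V) dibromooxalatopalladate(II)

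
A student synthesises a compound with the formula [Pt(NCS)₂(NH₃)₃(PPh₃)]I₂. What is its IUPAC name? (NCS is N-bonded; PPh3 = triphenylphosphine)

The 2 iodide counter-ions carry a total charge of -2, so each complex ion is 2+.
Ligand charges: 3×ammine (neutral), 2×isothiocyanato (-1 each), 1×triphenylphosphine (neutral); total -2. So Pt + (-2) = 2+, giving Pt = +4.
Ligands are named alphabetically: ammine before isothiocyanato before triphenylphosphine.

triamminediisothiocyanato(triphenylphosphine)platinum(IV) iodide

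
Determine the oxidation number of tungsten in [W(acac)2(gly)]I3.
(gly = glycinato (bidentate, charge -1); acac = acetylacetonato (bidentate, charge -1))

3 iodide outside the brackets (-1 each) → the complex ion is 3+.
Ligand charges: 1×gly = -1; 2×acac = -2; sum -3.
W + (-3) = 3+ ⇒ W is +6.

+6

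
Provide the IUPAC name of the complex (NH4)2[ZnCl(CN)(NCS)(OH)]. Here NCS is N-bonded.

The 2 ammonium counter-ions carry a total charge of +2, so each complex ion is 2−.
Ligand charges: 1×hydroxo (-1 each), 1×isothiocyanato (-1 each), 1×chloro (-1 each), 1×cyano (-1 each); total -4. So Zn + (-4) = 2−, giving Zn = +2.
Ligands are named alphabetically: chloro before cyano before hydroxo before isothiocyanato.
The complex ion is anionic, so zinc takes the -ate form zincate(II).

ammonium chlorocyanohydroxoisothiocyanatozincate(II)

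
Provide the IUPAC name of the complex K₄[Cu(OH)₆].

potassium hexahydroxocuprate(II)

The 4 potassium counter-ions carry a total charge of +4, so each complex ion is 4−.
Ligand charges: 6×hydroxo (-1 each); total -6. So Cu + (-6) = 4−, giving Cu = +2.
The complex ion is anionic, so copper takes the -ate form cuprate(II).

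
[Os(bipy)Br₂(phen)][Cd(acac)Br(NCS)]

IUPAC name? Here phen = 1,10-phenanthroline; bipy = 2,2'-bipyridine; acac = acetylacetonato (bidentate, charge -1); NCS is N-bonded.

(2,2'-bipyridine)dibromo(1,10-phenanthroline)osmium(III) (acetylacetonato)bromoisothiocyanatocadmate(II)

Both ions are complex: the cation is named first with the plain metal name, the anion second with the -ate form; each ion's ligands are alphabetised independently.
Cadmium is always +2 in its complexes; the anion's ligand charges sum to -3, so the complex anion is 1−.
A 1:1 salt means the cation carries the equal and opposite charge, 1+.
Cation: ligand charges sum to -2; for the ion to be 1+, Os = +3.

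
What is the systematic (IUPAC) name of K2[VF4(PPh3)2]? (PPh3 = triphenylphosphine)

potassium tetrafluorobis(triphenylphosphine)vanadate(II)

The 2 potassium counter-ions carry a total charge of +2, so each complex ion is 2−.
Ligand charges: 4×fluoro (-1 each), 2×triphenylphosphine (neutral); total -4. So V + (-4) = 2−, giving V = +2.
Ligands are named alphabetically: fluoro before triphenylphosphine.
The complex ion is anionic, so vanadium takes the -ate form vanadate(II).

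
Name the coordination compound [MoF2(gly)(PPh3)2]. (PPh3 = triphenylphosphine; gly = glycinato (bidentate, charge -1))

There is no counter-ion, so the complex is neutral overall.
Ligand charges: 2×triphenylphosphine (neutral), 1×glycinato (-1 each), 2×fluoro (-1 each); total -3. So Mo + (-3) = 0, giving Mo = +3.
Ligands are named alphabetically: fluoro before glycinato before triphenylphosphine.

difluoro(glycinato)bis(triphenylphosphine)molybdenum(III)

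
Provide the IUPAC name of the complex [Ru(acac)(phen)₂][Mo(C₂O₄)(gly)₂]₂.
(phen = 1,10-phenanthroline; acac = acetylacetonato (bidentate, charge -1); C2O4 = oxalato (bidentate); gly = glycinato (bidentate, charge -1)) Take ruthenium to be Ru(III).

Ru is given as +3; the cation's ligand charges sum to -1, so the complex cation is 2+.
With 2 anions per cation, each anion must be 2/2 = 1−.
Anion: ligand charges sum to -4; for the ion to be 1−, Mo = +3.

(acetylacetonato)bis(1,10-phenanthroline)ruthenium(III) bis(glycinato)oxalatomolybdate(III)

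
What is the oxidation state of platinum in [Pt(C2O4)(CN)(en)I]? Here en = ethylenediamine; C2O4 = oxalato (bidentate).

No counter-ion: the bracketed complex is neutral.
Ligand charges: 1×CN = -1; 1×en neutral; 1×I = -1; 1×C2O4 = -2; sum -4.
Pt + (-4) = 0 ⇒ Pt is +4.

+4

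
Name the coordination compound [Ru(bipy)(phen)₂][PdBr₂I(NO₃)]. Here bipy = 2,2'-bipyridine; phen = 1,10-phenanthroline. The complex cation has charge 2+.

The complex cation is given as 2+; its ligand charges sum to 0, so Ru = +2.
A 1:1 salt means the anion carries the equal and opposite charge, 2−.
Anion: ligand charges sum to -4; for the ion to be 2−, Pd = +2.

(2,2'-bipyridine)bis(1,10-phenanthroline)ruthenium(II) dibromoiodonitratopalladate(II)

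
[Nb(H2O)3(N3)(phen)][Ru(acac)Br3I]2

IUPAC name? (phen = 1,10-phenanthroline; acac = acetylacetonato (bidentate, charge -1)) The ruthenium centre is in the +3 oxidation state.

triaquaazido(1,10-phenanthroline)niobium(V) (acetylacetonato)tribromoiodoruthenate(III)

Both ions are complex: the cation is named first with the plain metal name, the anion second with the -ate form; each ion's ligands are alphabetised independently.
Ru is given as +3; the anion's ligand charges sum to -5, so the complex anion is 2−.
With 2 anions per cation, the cation must be 2×2 = 4+.
Cation: ligand charges sum to -1; for the ion to be 4+, Nb = +5.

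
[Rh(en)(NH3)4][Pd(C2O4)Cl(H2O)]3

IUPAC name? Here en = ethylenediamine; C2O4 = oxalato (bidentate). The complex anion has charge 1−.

The complex anion is given as 1−; its ligand charges sum to -3, so Pd = +2.
With 3 anions per cation, the cation must be 3×1 = 3+.
Cation: ligand charges sum to 0; for the ion to be 3+, Rh = +3.

tetraammine(ethylenediamine)rhodium(III) aquachlorooxalatopalladate(II)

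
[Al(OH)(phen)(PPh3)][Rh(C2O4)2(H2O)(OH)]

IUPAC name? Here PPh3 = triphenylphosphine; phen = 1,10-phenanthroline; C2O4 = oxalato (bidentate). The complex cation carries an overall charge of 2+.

hydroxo(1,10-phenanthroline)(triphenylphosphine)aluminium(III) aquahydroxodioxalatorhodate(III)

Both ions are complex: the cation is named first with the plain metal name, the anion second with the -ate form; each ion's ligands are alphabetised independently.
The complex cation is given as 2+; its ligand charges sum to -1, so Al = +3.
A 1:1 salt means the anion carries the equal and opposite charge, 2−.
Anion: ligand charges sum to -5; for the ion to be 2−, Rh = +3.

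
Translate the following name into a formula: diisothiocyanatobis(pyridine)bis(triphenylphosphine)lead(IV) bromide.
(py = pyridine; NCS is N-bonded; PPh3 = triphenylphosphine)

Ligands: 2 pyridine (py, neutral), 2 isothiocyanato (NCS, -1), 2 triphenylphosphine (PPh3, neutral). Ligand charge sum = -2.
Charge balance with bromide (-1) requires 1 complex ion per 2 bromide.

[Pb(NCS)2(PPh3)2(py)2]Br2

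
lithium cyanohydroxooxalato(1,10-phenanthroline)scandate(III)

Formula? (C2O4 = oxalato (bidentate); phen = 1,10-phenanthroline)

Ligands: 1 cyano (CN, -1), 1 hydroxo (OH, -1), 1 oxalato (C2O4, -2), 1 1,10-phenanthroline (phen, neutral). Ligand charge sum = -4.
With Sc in oxidation state +3, the complex ion is [Sc...]^1−.
Charge balance with lithium (+1) requires 1 complex ion per 1 lithium.

Li[Sc(C2O4)(CN)(OH)(phen)]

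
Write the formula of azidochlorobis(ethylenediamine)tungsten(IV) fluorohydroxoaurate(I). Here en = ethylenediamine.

[WCl(en)2(N3)][AuF(OH)]2

Cation [W…]: ligand charges -2, W(IV) ⇒ ion charge 2+.
Anion [Au…]: ligand charges -2, Au(I) ⇒ ion charge 1−.
One 2+ cation requires 2 of the 1− anion.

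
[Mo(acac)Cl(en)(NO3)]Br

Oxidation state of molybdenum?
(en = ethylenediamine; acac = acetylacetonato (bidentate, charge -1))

1 bromide outside the brackets (-1 each) → the complex ion is 1+.
Ligand charges: 1×en neutral; 1×NO3 = -1; 1×Cl = -1; 1×acac = -1; sum -3.
Mo + (-3) = 1+ ⇒ Mo is +4.

+4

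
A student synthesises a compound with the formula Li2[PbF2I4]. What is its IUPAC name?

The 2 lithium counter-ions carry a total charge of +2, so each complex ion is 2−.
Ligand charges: 4×iodo (-1 each), 2×fluoro (-1 each); total -6. So Pb + (-6) = 2−, giving Pb = +4.
The complex ion is anionic, so lead takes the -ate form plumbate(IV).

lithium difluorotetraiodoplumbate(IV)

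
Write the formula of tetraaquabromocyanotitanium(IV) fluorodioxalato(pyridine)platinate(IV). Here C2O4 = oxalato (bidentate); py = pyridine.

Cation [Ti…]: ligand charges -2, Ti(IV) ⇒ ion charge 2+.
Anion [Pt…]: ligand charges -5, Pt(IV) ⇒ ion charge 1−.
One 2+ cation requires 2 of the 1− anion.

[TiBr(CN)(H2O)4][Pt(C2O4)2F(py)]2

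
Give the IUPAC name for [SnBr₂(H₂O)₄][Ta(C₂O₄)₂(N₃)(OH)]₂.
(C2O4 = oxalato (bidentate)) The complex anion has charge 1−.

tetraaquadibromotin(IV) azidohydroxodioxalatotantalate(V)

Both ions are complex: the cation is named first with the plain metal name, the anion second with the -ate form; each ion's ligands are alphabetised independently.
The complex anion is given as 1−; its ligand charges sum to -6, so Ta = +5.
With 2 anions per cation, the cation must be 2×1 = 2+.
Cation: ligand charges sum to -2; for the ion to be 2+, Sn = +4.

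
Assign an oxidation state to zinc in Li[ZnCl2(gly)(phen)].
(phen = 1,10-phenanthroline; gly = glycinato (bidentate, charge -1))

1 lithium outside the brackets (+1 each) → the complex ion is 1−.
Ligand charges: 1×phen neutral; 2×Cl = -2; 1×gly = -1; sum -3.
Zn + (-3) = 1− ⇒ Zn is +2.

+2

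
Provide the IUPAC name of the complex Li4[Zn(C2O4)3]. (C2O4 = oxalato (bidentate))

lithium trioxalatozincate(II)

The 4 lithium counter-ions carry a total charge of +4, so each complex ion is 4−.
Ligand charges: 3×oxalato (-2 each); total -6. So Zn + (-6) = 4−, giving Zn = +2.
The complex ion is anionic, so zinc takes the -ate form zincate(II).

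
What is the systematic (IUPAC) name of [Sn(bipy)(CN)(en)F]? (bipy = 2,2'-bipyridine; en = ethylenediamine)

There is no counter-ion, so the complex is neutral overall.
Ligand charges: 1×cyano (-1 each), 1×fluoro (-1 each), 1×2,2'-bipyridine (neutral), 1×ethylenediamine (neutral); total -2. So Sn + (-2) = 0, giving Sn = +2.
Ligands are named alphabetically: bipyridine before cyano before ethylenediamine before fluoro.

(2,2'-bipyridine)cyano(ethylenediamine)fluorotin(II)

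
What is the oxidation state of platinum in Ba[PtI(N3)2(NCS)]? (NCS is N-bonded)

1 barium outside the brackets (+2 each) → the complex ion is 2−.
Ligand charges: 1×NCS = -1; 1×I = -1; 2×N3 = -2; sum -4.
Pt + (-4) = 2− ⇒ Pt is +2.

+2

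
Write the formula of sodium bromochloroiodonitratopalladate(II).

Na2[PdBrClI(NO3)]

Ligands: 1 chloro (Cl, -1), 1 bromo (Br, -1), 1 iodo (I, -1), 1 nitrato (NO3, -1). Ligand charge sum = -4.
With Pd in oxidation state +2, the complex ion is [Pd...]^2−.
Charge balance with sodium (+1) requires 1 complex ion per 2 sodium.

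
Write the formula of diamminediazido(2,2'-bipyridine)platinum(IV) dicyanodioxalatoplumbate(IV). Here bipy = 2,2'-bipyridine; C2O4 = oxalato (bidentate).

Cation [Pt…]: ligand charges -2, Pt(IV) ⇒ ion charge 2+.
Anion [Pb…]: ligand charges -6, Pb(IV) ⇒ ion charge 2−.

[Pt(bipy)(N3)2(NH3)2][Pb(C2O4)2(CN)2]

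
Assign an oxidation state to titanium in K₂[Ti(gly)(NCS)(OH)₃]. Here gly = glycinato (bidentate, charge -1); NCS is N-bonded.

+3

2 potassium outside the brackets (+1 each) → the complex ion is 2−.
Ligand charges: 1×gly = -1; 3×OH = -3; 1×NCS = -1; sum -5.
Ti + (-5) = 2− ⇒ Ti is +3.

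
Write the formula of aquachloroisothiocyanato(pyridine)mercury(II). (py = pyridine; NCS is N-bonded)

Ligands: 1 pyridine (py, neutral), 1 isothiocyanato (NCS, -1), 1 chloro (Cl, -1), 1 aqua (H2O, neutral). Ligand charge sum = -2.
With Hg in oxidation state +2, the complex ion is [Hg...].

[HgCl(H2O)(NCS)(py)]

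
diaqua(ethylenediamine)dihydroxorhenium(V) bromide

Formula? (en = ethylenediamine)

Ligands: 2 aqua (H2O, neutral), 1 ethylenediamine (en, neutral), 2 hydroxo (OH, -1). Ligand charge sum = -2.
With Re in oxidation state +5, the complex ion is [Re...]^3+.
Charge balance with bromide (-1) requires 1 complex ion per 3 bromide.

[Re(en)(H2O)2(OH)2]Br3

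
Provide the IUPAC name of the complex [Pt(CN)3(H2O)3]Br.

The 1 bromide counter-ion carries a total charge of -1, so each complex ion is 1+.
Ligand charges: 3×cyano (-1 each), 3×aqua (neutral); total -3. So Pt + (-3) = 1+, giving Pt = +4.
Ligands are named alphabetically: aqua before cyano.

triaquatricyanoplatinum(IV) bromide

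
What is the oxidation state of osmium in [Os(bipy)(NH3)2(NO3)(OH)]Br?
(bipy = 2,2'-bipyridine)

+3

1 bromide outside the brackets (-1 each) → the complex ion is 1+.
Ligand charges: 1×bipy neutral; 1×NO3 = -1; 1×OH = -1; 2×NH3 neutral; sum -2.
Os + (-2) = 1+ ⇒ Os is +3.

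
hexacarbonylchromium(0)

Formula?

[Cr(CO)6]

Ligands: 6 carbonyl (CO, neutral). Ligand charge sum = 0.
With Cr in oxidation state 0, the complex ion is [Cr...].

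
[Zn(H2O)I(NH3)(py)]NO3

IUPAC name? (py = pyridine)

The 1 nitrate counter-ion carries a total charge of -1, so each complex ion is 1+.
Ligand charges: 1×pyridine (neutral), 1×aqua (neutral), 1×ammine (neutral), 1×iodo (-1 each); total -1. So Zn + (-1) = 1+, giving Zn = +2.
Ligands are named alphabetically: ammine before aqua before iodo before pyridine.

ammineaquaiodo(pyridine)zinc(II) nitrate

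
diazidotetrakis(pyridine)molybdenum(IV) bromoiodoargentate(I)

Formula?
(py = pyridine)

[Mo(N3)2(py)4][AgBrI]2

Cation [Mo…]: ligand charges -2, Mo(IV) ⇒ ion charge 2+.
Anion [Ag…]: ligand charges -2, Ag(I) ⇒ ion charge 1−.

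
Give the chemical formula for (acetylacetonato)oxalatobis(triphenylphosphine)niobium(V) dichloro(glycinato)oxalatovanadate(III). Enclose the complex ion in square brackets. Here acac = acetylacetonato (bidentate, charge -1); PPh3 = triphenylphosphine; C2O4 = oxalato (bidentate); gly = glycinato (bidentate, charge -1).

Cation [Nb…]: ligand charges -3, Nb(V) ⇒ ion charge 2+.
Anion [V…]: ligand charges -5, V(III) ⇒ ion charge 2−.

[Nb(acac)(C2O4)(PPh3)2][V(C2O4)Cl2(gly)]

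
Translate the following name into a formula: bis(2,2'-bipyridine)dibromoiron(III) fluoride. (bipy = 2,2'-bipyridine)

Ligands: 2 2,2'-bipyridine (bipy, neutral), 2 bromo (Br, -1). Ligand charge sum = -2.
With Fe in oxidation state +3, the complex ion is [Fe...]^1+.
Charge balance with fluoride (-1) requires 1 complex ion per 1 fluoride.

[Fe(bipy)2Br2]F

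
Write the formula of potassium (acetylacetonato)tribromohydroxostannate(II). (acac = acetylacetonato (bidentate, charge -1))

Ligands: 1 acetylacetonato (acac, -1), 3 bromo (Br, -1), 1 hydroxo (OH, -1). Ligand charge sum = -5.
With Sn in oxidation state +2, the complex ion is [Sn...]^3−.
Charge balance with potassium (+1) requires 1 complex ion per 3 potassium.

K3[Sn(acac)Br3(OH)]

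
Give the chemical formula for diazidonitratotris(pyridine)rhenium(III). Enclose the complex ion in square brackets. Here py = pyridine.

[Re(N3)2(NO3)(py)3]

Ligands: 2 azido (N3, -1), 3 pyridine (py, neutral), 1 nitrato (NO3, -1). Ligand charge sum = -3.
With Re in oxidation state +3, the complex ion is [Re...].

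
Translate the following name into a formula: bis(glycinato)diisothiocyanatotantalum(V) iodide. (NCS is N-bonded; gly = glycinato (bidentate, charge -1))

[Ta(gly)2(NCS)2]I

Ligands: 2 isothiocyanato (NCS, -1), 2 glycinato (gly, -1). Ligand charge sum = -4.
With Ta in oxidation state +5, the complex ion is [Ta...]^1+.
Charge balance with iodide (-1) requires 1 complex ion per 1 iodide.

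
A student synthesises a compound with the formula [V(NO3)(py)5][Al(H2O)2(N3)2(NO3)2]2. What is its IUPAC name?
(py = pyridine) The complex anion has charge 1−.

nitratopentakis(pyridine)vanadium(III) diaquadiazidodinitratoaluminate(III)

The complex anion is given as 1−; its ligand charges sum to -4, so Al = +3.
With 2 anions per cation, the cation must be 2×1 = 2+.
Cation: ligand charges sum to -1; for the ion to be 2+, V = +3.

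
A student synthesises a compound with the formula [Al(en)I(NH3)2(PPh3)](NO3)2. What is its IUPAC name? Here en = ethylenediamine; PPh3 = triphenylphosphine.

The 2 nitrate counter-ions carry a total charge of -2, so each complex ion is 2+.
Ligand charges: 2×ammine (neutral), 1×ethylenediamine (neutral), 1×triphenylphosphine (neutral), 1×iodo (-1 each); total -1. So Al + (-1) = 2+, giving Al = +3.
Ligands are named alphabetically: ammine before ethylenediamine before iodo before triphenylphosphine.

diammine(ethylenediamine)iodo(triphenylphosphine)aluminium(III) nitrate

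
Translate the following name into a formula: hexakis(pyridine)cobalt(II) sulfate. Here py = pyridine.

[Co(py)6]SO4

Ligands: 6 pyridine (py, neutral). Ligand charge sum = 0.
With Co in oxidation state +2, the complex ion is [Co...]^2+.
Charge balance with sulfate (-2) requires 1 complex ion per 1 sulfate.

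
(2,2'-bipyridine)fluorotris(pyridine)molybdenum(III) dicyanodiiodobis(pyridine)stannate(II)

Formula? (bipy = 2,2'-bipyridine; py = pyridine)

Cation [Mo…]: ligand charges -1, Mo(III) ⇒ ion charge 2+.
Anion [Sn…]: ligand charges -4, Sn(II) ⇒ ion charge 2−.

[Mo(bipy)F(py)3][Sn(CN)2I2(py)2]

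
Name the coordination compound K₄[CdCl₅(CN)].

The 4 potassium counter-ions carry a total charge of +4, so each complex ion is 4−.
Ligand charges: 5×chloro (-1 each), 1×cyano (-1 each); total -6. So Cd + (-6) = 4−, giving Cd = +2.
Ligands are named alphabetically: chloro before cyano.
The complex ion is anionic, so cadmium takes the -ate form cadmate(II).

potassium pentachlorocyanocadmate(II)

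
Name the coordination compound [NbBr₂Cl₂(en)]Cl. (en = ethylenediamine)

dibromodichloro(ethylenediamine)niobium(V) chloride

The 1 chloride counter-ion carries a total charge of -1, so each complex ion is 1+.
Ligand charges: 2×chloro (-1 each), 2×bromo (-1 each), 1×ethylenediamine (neutral); total -4. So Nb + (-4) = 1+, giving Nb = +5.
Ligands are named alphabetically: bromo before chloro before ethylenediamine.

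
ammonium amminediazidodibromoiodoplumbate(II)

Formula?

Ligands: 2 bromo (Br, -1), 1 ammine (NH3, neutral), 1 iodo (I, -1), 2 azido (N3, -1). Ligand charge sum = -5.
Charge balance with ammonium (+1) requires 1 complex ion per 3 ammonium.

(NH4)3[PbBr2I(N3)2(NH3)]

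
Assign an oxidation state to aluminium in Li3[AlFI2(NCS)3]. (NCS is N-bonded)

3 lithium outside the brackets (+1 each) → the complex ion is 3−.
Ligand charges: 2×I = -2; 1×F = -1; 3×NCS = -3; sum -6.
Al + (-6) = 3− ⇒ Al is +3.

+3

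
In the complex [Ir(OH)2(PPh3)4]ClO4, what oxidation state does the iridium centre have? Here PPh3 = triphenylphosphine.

+3

1 perchlorate outside the brackets (-1 each) → the complex ion is 1+.
Ligand charges: 4×PPh3 neutral; 2×OH = -2; sum -2.
Ir + (-2) = 1+ ⇒ Ir is +3.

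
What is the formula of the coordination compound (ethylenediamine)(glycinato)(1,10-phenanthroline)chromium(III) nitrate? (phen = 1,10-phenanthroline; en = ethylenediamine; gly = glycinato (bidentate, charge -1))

Ligands: 1 1,10-phenanthroline (phen, neutral), 1 ethylenediamine (en, neutral), 1 glycinato (gly, -1). Ligand charge sum = -1.
Charge balance with nitrate (-1) requires 1 complex ion per 2 nitrate.

[Cr(en)(gly)(phen)](NO3)2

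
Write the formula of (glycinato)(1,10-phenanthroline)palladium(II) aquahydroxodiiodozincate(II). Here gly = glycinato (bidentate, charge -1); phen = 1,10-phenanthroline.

Cation [Pd…]: ligand charges -1, Pd(II) ⇒ ion charge 1+.
Anion [Zn…]: ligand charges -3, Zn(II) ⇒ ion charge 1−.
One 1+ cation balances one 1− anion.

[Pd(gly)(phen)][Zn(H2O)I2(OH)]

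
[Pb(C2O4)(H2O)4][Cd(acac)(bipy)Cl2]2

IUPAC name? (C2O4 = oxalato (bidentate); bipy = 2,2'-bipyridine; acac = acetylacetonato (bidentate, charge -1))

tetraaquaoxalatolead(IV) (acetylacetonato)(2,2'-bipyridine)dichlorocadmate(II)

Both ions are complex: the cation is named first with the plain metal name, the anion second with the -ate form; each ion's ligands are alphabetised independently.
Cadmium is always +2 in its complexes; the anion's ligand charges sum to -3, so the complex anion is 1−.
With 2 anions per cation, the cation must be 2×1 = 2+.
Cation: ligand charges sum to -2; for the ion to be 2+, Pb = +4.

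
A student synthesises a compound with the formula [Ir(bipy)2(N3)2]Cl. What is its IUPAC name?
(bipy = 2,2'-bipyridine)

The 1 chloride counter-ion carries a total charge of -1, so each complex ion is 1+.
Ligand charges: 2×azido (-1 each), 2×2,2'-bipyridine (neutral); total -2. So Ir + (-2) = 1+, giving Ir = +3.
Ligands are named alphabetically: azido before bipyridine.

diazidobis(2,2'-bipyridine)iridium(III) chloride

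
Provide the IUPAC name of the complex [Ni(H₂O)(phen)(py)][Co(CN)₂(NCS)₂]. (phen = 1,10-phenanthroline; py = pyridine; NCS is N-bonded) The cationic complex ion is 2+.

aqua(1,10-phenanthroline)(pyridine)nickel(II) dicyanodiisothiocyanatocobaltate(II)

Both ions are complex: the cation is named first with the plain metal name, the anion second with the -ate form; each ion's ligands are alphabetised independently.
The complex cation is given as 2+; its ligand charges sum to 0, so Ni = +2.
A 1:1 salt means the anion carries the equal and opposite charge, 2−.
Anion: ligand charges sum to -4; for the ion to be 2−, Co = +2.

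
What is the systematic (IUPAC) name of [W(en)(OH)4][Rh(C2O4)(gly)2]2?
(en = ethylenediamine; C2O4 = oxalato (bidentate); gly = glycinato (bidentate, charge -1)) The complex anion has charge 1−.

(ethylenediamine)tetrahydroxotungsten(VI) bis(glycinato)oxalatorhodate(III)

Both ions are complex: the cation is named first with the plain metal name, the anion second with the -ate form; each ion's ligands are alphabetised independently.
The complex anion is given as 1−; its ligand charges sum to -4, so Rh = +3.
With 2 anions per cation, the cation must be 2×1 = 2+.
Cation: ligand charges sum to -4; for the ion to be 2+, W = +6.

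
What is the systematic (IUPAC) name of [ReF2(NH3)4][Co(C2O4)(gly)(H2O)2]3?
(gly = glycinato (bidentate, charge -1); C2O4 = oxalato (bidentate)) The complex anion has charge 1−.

tetraamminedifluororhenium(V) diaqua(glycinato)oxalatocobaltate(II)

The complex anion is given as 1−; its ligand charges sum to -3, so Co = +2.
With 3 anions per cation, the cation must be 3×1 = 3+.
Cation: ligand charges sum to -2; for the ion to be 3+, Re = +5.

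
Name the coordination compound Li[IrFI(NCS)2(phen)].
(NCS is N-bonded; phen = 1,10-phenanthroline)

lithium fluoroiododiisothiocyanato(1,10-phenanthroline)iridate(III)

The 1 lithium counter-ion carries a total charge of +1, so each complex ion is 1−.
Ligand charges: 1×fluoro (-1 each), 2×isothiocyanato (-1 each), 1×iodo (-1 each), 1×1,10-phenanthroline (neutral); total -4. So Ir + (-4) = 1−, giving Ir = +3.
Ligands are named alphabetically: fluoro before iodo before isothiocyanato before phenanthroline.
The complex ion is anionic, so iridium takes the -ate form iridate(III).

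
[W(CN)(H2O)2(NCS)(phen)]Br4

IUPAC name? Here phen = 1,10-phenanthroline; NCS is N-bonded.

diaquacyanoisothiocyanato(1,10-phenanthroline)tungsten(VI) bromide

The 4 bromide counter-ions carry a total charge of -4, so each complex ion is 4+.
Ligand charges: 1×1,10-phenanthroline (neutral), 1×cyano (-1 each), 2×aqua (neutral), 1×isothiocyanato (-1 each); total -2. So W + (-2) = 4+, giving W = +6.
Ligands are named alphabetically: aqua before cyano before isothiocyanato before phenanthroline.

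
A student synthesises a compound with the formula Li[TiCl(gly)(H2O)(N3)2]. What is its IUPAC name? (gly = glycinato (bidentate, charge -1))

The 1 lithium counter-ion carries a total charge of +1, so each complex ion is 1−.
Ligand charges: 1×glycinato (-1 each), 1×chloro (-1 each), 1×aqua (neutral), 2×azido (-1 each); total -4. So Ti + (-4) = 1−, giving Ti = +3.
Ligands are named alphabetically: aqua before azido before chloro before glycinato.
The complex ion is anionic, so titanium takes the -ate form titanate(III).

lithium aquadiazidochloro(glycinato)titanate(III)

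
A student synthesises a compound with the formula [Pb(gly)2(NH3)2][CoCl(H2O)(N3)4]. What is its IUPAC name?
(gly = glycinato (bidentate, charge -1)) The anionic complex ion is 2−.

Both ions are complex: the cation is named first with the plain metal name, the anion second with the -ate form; each ion's ligands are alphabetised independently.
The complex anion is given as 2−; its ligand charges sum to -5, so Co = +3.
A 1:1 salt means the cation carries the equal and opposite charge, 2+.
Cation: ligand charges sum to -2; for the ion to be 2+, Pb = +4.

diamminebis(glycinato)lead(IV) aquatetraazidochlorocobaltate(III)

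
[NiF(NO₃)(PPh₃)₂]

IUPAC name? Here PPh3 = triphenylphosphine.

There is no counter-ion, so the complex is neutral overall.
Ligand charges: 1×fluoro (-1 each), 2×triphenylphosphine (neutral), 1×nitrato (-1 each); total -2. So Ni + (-2) = 0, giving Ni = +2.
Ligands are named alphabetically: fluoro before nitrato before triphenylphosphine.

fluoronitratobis(triphenylphosphine)nickel(II)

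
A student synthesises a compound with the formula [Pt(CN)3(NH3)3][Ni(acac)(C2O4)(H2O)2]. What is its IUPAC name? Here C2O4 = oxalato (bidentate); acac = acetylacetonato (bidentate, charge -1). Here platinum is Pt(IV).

triamminetricyanoplatinum(IV) (acetylacetonato)diaquaoxalatonickelate(II)

Both ions are complex: the cation is named first with the plain metal name, the anion second with the -ate form; each ion's ligands are alphabetised independently.
Pt is given as +4; the cation's ligand charges sum to -3, so the complex cation is 1+.
A 1:1 salt means the anion carries the equal and opposite charge, 1−.
Anion: ligand charges sum to -3; for the ion to be 1−, Ni = +2.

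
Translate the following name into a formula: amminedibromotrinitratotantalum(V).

[TaBr2(NH3)(NO3)3]

Ligands: 3 nitrato (NO3, -1), 1 ammine (NH3, neutral), 2 bromo (Br, -1). Ligand charge sum = -5.
With Ta in oxidation state +5, the complex ion is [Ta...].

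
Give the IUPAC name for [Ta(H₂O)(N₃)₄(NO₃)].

There is no counter-ion, so the complex is neutral overall.
Ligand charges: 1×nitrato (-1 each), 1×aqua (neutral), 4×azido (-1 each); total -5. So Ta + (-5) = 0, giving Ta = +5.
Ligands are named alphabetically: aqua before azido before nitrato.

aquatetraazidonitratotantalum(V)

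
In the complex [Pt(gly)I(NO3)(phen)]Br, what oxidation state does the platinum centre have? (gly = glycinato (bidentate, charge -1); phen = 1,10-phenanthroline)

1 bromide outside the brackets (-1 each) → the complex ion is 1+.
Ligand charges: 1×NO3 = -1; 1×gly = -1; 1×phen neutral; 1×I = -1; sum -3.
Pt + (-3) = 1+ ⇒ Pt is +4.

+4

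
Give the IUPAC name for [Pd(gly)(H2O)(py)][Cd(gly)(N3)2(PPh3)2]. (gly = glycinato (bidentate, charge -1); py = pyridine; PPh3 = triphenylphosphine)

aqua(glycinato)(pyridine)palladium(II) diazido(glycinato)bis(triphenylphosphine)cadmate(II)

Both ions are complex: the cation is named first with the plain metal name, the anion second with the -ate form; each ion's ligands are alphabetised independently.
Cadmium is always +2 in its complexes; the anion's ligand charges sum to -3, so the complex anion is 1−.
A 1:1 salt means the cation carries the equal and opposite charge, 1+.
Cation: ligand charges sum to -1; for the ion to be 1+, Pd = +2.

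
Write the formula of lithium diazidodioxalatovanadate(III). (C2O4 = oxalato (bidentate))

Li3[V(C2O4)2(N3)2]

Ligands: 2 azido (N3, -1), 2 oxalato (C2O4, -2). Ligand charge sum = -6.
With V in oxidation state +3, the complex ion is [V...]^3−.
Charge balance with lithium (+1) requires 1 complex ion per 3 lithium.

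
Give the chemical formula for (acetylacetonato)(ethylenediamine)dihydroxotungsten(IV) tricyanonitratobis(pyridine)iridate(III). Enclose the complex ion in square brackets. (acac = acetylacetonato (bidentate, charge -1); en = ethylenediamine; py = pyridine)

Cation [W…]: ligand charges -3, W(IV) ⇒ ion charge 1+.
Anion [Ir…]: ligand charges -4, Ir(III) ⇒ ion charge 1−.
One 1+ cation balances one 1− anion.

[W(acac)(en)(OH)2][Ir(CN)3(NO3)(py)2]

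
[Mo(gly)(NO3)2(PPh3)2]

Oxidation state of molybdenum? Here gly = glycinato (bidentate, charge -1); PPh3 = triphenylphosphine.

No counter-ion: the bracketed complex is neutral.
Ligand charges: 1×gly = -1; 2×NO3 = -2; 2×PPh3 neutral; sum -3.
Mo + (-3) = 0 ⇒ Mo is +3.

+3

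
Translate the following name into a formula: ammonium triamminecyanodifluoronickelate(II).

Ligands: 1 cyano (CN, -1), 3 ammine (NH3, neutral), 2 fluoro (F, -1). Ligand charge sum = -3.
With Ni in oxidation state +2, the complex ion is [Ni...]^1−.
Charge balance with ammonium (+1) requires 1 complex ion per 1 ammonium.

NH4[Ni(CN)F2(NH3)3]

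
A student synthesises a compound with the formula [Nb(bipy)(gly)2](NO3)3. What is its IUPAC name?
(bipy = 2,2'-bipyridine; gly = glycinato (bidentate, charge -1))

The 3 nitrate counter-ions carry a total charge of -3, so each complex ion is 3+.
Ligand charges: 1×2,2'-bipyridine (neutral), 2×glycinato (-1 each); total -2. So Nb + (-2) = 3+, giving Nb = +5.
Ligands are named alphabetically: bipyridine before glycinato.

(2,2'-bipyridine)bis(glycinato)niobium(V) nitrate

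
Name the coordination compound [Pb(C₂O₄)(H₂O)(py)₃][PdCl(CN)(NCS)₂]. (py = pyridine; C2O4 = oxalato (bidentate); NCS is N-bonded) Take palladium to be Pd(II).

Both ions are complex: the cation is named first with the plain metal name, the anion second with the -ate form; each ion's ligands are alphabetised independently.
Pd is given as +2; the anion's ligand charges sum to -4, so the complex anion is 2−.
A 1:1 salt means the cation carries the equal and opposite charge, 2+.
Cation: ligand charges sum to -2; for the ion to be 2+, Pb = +4.

aquaoxalatotris(pyridine)lead(IV) chlorocyanodiisothiocyanatopalladate(II)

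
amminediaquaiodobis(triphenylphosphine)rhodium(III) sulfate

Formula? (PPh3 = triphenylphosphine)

[Rh(H2O)2I(NH3)(PPh3)2]SO4

Ligands: 1 iodo (I, -1), 1 ammine (NH3, neutral), 2 triphenylphosphine (PPh3, neutral), 2 aqua (H2O, neutral). Ligand charge sum = -1.
With Rh in oxidation state +3, the complex ion is [Rh...]^2+.
Charge balance with sulfate (-2) requires 1 complex ion per 1 sulfate.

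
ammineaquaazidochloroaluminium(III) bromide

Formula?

[AlCl(H2O)(N3)(NH3)]Br

Ligands: 1 aqua (H2O, neutral), 1 azido (N3, -1), 1 chloro (Cl, -1), 1 ammine (NH3, neutral). Ligand charge sum = -2.
With Al in oxidation state +3, the complex ion is [Al...]^1+.
Charge balance with bromide (-1) requires 1 complex ion per 1 bromide.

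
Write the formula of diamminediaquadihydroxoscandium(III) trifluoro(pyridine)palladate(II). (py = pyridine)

Cation [Sc…]: ligand charges -2, Sc(III) ⇒ ion charge 1+.
Anion [Pd…]: ligand charges -3, Pd(II) ⇒ ion charge 1−.
One 1+ cation balances one 1− anion.

[Sc(H2O)2(NH3)2(OH)2][PdF3(py)]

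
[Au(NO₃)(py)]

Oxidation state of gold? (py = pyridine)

No counter-ion: the bracketed complex is neutral.
Ligand charges: 1×py neutral; 1×NO3 = -1; sum -1.
Au + (-1) = 0 ⇒ Au is +1.

+1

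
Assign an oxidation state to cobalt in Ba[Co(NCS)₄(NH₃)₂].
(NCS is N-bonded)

1 barium outside the brackets (+2 each) → the complex ion is 2−.
Ligand charges: 2×NH3 neutral; 4×NCS = -4; sum -4.
Co + (-4) = 2− ⇒ Co is +2.

+2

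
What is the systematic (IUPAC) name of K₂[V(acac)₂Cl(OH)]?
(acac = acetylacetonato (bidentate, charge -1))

potassium bis(acetylacetonato)chlorohydroxovanadate(II)

The 2 potassium counter-ions carry a total charge of +2, so each complex ion is 2−.
Ligand charges: 2×acetylacetonato (-1 each), 1×hydroxo (-1 each), 1×chloro (-1 each); total -4. So V + (-4) = 2−, giving V = +2.
Ligands are named alphabetically: acetylacetonato before chloro before hydroxo.
The complex ion is anionic, so vanadium takes the -ate form vanadate(II).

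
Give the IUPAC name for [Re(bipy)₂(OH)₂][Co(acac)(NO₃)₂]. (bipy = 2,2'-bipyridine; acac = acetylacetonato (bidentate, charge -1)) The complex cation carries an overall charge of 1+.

bis(2,2'-bipyridine)dihydroxorhenium(III) (acetylacetonato)dinitratocobaltate(II)

The complex cation is given as 1+; its ligand charges sum to -2, so Re = +3.
A 1:1 salt means the anion carries the equal and opposite charge, 1−.
Anion: ligand charges sum to -3; for the ion to be 1−, Co = +2.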